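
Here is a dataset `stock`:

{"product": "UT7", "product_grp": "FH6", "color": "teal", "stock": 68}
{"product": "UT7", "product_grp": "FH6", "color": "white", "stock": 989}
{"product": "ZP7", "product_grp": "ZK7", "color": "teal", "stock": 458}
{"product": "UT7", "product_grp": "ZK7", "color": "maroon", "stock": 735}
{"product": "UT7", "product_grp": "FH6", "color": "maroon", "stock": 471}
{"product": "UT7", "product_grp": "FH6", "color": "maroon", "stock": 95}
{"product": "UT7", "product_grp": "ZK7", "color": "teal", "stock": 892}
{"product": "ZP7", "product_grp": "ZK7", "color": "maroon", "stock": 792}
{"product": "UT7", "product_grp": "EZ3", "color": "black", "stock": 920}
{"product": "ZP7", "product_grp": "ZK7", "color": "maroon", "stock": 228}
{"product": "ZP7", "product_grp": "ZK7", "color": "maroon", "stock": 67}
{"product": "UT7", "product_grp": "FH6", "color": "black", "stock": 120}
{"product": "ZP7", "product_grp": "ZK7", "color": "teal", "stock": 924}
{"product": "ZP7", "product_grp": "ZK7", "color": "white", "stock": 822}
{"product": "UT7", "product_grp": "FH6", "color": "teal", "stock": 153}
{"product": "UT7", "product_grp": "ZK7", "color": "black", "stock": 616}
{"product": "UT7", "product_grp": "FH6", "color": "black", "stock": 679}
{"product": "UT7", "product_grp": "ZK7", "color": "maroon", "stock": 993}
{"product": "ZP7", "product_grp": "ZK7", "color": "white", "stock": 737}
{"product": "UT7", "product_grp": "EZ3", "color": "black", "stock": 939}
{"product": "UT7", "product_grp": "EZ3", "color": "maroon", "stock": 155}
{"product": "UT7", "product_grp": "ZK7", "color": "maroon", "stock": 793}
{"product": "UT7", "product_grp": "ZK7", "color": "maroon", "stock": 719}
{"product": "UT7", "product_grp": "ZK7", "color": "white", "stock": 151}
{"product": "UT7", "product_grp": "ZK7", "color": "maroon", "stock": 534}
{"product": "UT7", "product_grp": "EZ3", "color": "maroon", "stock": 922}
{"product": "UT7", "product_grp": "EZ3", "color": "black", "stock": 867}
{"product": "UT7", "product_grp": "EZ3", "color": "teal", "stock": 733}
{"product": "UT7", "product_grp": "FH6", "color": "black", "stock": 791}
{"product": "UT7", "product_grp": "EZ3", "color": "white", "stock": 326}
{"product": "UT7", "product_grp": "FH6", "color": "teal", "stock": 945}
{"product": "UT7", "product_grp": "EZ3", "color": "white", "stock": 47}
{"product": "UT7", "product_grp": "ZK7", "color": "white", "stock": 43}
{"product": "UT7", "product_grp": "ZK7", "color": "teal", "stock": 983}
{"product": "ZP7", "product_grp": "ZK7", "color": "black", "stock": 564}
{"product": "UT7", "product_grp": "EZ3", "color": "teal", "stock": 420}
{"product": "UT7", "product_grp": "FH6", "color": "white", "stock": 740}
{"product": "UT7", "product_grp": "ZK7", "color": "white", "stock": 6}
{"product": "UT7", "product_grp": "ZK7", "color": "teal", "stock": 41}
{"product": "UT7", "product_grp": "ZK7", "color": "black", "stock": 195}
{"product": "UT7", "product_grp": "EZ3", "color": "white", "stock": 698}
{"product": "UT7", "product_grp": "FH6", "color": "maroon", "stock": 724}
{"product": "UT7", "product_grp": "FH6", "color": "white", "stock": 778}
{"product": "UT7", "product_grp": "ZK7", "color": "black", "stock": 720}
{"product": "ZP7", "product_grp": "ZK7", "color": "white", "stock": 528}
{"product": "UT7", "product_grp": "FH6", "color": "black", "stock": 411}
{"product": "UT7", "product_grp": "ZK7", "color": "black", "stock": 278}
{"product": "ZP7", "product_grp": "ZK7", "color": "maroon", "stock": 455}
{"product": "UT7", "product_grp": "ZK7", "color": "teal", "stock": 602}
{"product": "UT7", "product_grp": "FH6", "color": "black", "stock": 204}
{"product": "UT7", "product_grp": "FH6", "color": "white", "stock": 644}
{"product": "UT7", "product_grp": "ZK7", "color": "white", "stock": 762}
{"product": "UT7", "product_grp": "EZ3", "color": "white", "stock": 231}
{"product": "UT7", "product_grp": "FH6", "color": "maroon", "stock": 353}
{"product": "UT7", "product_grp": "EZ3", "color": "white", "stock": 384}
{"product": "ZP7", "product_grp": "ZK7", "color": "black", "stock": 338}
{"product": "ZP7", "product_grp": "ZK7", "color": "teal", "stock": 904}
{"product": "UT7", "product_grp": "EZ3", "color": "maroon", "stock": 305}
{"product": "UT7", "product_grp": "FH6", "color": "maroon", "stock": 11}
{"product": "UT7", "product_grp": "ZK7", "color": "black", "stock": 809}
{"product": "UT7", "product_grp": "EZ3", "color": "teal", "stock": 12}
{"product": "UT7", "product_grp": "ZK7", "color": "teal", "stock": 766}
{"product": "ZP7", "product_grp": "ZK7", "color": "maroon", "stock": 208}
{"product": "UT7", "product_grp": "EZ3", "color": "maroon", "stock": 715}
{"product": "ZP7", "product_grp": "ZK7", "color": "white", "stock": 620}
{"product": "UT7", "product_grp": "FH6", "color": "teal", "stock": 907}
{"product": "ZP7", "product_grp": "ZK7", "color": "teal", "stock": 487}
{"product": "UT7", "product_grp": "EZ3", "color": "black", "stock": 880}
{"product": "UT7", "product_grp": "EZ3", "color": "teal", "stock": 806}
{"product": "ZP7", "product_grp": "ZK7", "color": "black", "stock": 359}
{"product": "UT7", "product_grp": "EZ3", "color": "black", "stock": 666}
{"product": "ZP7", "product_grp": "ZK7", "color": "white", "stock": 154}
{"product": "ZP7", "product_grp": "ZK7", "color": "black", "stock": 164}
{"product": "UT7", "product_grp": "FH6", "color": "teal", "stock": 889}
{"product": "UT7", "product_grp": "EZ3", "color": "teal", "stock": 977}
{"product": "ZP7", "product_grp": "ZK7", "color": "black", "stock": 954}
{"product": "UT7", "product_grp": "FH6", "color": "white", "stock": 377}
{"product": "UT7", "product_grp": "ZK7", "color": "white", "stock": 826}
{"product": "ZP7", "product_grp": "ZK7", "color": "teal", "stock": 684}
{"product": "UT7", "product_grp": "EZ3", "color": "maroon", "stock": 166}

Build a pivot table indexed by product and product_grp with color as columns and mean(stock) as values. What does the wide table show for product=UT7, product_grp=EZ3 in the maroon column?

Rows with product=UT7, product_grp=EZ3 and color=maroon: stock values are 155, 922, 305, 715, 166.
(155 + 922 + 305 + 715 + 166) / 5 = 452.60.

452.60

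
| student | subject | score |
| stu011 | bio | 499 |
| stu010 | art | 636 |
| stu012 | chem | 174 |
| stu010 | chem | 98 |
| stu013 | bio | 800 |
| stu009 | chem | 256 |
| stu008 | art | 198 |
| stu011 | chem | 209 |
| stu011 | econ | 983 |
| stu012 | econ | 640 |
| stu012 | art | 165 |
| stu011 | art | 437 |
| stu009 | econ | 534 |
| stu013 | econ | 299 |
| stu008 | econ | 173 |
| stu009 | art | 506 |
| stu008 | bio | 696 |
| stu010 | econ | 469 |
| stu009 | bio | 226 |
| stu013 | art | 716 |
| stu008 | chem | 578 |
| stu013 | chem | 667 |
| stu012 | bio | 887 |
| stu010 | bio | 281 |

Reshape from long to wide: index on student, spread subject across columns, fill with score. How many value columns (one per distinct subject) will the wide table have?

4

4 distinct subject values: econ, bio, art, chem.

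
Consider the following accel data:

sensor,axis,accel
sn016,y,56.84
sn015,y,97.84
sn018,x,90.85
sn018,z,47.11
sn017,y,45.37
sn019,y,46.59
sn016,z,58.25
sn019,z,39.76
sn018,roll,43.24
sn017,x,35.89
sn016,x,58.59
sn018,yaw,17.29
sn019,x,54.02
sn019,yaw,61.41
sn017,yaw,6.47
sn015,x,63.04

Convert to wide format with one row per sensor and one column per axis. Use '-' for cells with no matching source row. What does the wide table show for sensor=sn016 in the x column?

58.59

The long row with sensor=sn016, axis=x has accel=58.59.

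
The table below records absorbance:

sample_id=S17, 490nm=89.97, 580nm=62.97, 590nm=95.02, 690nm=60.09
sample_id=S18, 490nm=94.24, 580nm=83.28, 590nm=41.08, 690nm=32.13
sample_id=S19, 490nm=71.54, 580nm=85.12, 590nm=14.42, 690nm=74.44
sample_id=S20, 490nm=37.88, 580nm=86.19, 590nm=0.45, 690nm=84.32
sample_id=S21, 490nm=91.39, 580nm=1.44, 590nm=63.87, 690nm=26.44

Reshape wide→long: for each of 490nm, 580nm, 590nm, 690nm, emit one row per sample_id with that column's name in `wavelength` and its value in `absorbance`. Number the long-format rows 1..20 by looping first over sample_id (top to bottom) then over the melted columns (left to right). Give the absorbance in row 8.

32.13

20 rows total (5 × 4). Row 8: index ⌊(8-1)/4⌋ = 1 into sample_id → S18; (8-1) mod 4 = 3 into the melted columns → 690nm.
So row 8 is (S18, 690nm, 32.13); absorbance = 32.13.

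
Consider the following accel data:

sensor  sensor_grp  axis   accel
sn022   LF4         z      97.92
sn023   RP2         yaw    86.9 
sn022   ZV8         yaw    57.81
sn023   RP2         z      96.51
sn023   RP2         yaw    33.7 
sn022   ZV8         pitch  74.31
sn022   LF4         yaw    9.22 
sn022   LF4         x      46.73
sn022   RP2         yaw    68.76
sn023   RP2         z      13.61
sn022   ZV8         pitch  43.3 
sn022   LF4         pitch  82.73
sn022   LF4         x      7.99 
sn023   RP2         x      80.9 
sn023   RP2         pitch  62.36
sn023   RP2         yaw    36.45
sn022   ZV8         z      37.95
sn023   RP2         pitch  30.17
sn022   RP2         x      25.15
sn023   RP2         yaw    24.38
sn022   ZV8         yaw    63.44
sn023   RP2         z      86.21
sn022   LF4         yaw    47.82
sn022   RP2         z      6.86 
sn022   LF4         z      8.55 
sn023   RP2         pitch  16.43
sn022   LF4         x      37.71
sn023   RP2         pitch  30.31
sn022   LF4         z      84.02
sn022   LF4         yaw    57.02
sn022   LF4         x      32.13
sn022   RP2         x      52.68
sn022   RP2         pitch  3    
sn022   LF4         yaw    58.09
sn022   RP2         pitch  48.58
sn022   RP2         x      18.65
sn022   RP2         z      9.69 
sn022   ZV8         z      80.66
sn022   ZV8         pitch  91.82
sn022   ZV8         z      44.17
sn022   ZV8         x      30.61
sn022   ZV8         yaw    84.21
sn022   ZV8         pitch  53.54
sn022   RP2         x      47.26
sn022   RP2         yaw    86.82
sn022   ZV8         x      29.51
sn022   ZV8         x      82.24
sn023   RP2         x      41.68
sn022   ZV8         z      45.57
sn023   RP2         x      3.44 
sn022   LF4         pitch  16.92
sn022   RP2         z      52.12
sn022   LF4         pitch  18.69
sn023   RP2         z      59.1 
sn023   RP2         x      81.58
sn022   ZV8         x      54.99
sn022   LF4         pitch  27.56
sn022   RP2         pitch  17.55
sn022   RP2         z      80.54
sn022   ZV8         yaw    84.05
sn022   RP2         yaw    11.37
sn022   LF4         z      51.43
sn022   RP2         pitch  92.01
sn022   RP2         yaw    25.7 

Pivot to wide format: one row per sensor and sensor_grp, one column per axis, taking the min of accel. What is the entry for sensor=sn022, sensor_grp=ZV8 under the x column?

Rows with sensor=sn022, sensor_grp=ZV8 and axis=x: accel values are 30.61, 29.51, 82.24, 54.99.
min(30.61, 29.51, 82.24, 54.99) = 29.51.

29.51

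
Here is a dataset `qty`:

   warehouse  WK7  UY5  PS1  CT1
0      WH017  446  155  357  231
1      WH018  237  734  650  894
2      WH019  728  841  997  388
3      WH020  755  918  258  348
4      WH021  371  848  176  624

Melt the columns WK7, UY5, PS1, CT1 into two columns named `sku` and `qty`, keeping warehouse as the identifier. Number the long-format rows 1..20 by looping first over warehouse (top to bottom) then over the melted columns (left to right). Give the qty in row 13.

755

20 rows total (5 × 4). Row 13: index ⌊(13-1)/4⌋ = 3 into warehouse → WH020; (13-1) mod 4 = 0 into the melted columns → WK7.
So row 13 is (WH020, WK7, 755); qty = 755.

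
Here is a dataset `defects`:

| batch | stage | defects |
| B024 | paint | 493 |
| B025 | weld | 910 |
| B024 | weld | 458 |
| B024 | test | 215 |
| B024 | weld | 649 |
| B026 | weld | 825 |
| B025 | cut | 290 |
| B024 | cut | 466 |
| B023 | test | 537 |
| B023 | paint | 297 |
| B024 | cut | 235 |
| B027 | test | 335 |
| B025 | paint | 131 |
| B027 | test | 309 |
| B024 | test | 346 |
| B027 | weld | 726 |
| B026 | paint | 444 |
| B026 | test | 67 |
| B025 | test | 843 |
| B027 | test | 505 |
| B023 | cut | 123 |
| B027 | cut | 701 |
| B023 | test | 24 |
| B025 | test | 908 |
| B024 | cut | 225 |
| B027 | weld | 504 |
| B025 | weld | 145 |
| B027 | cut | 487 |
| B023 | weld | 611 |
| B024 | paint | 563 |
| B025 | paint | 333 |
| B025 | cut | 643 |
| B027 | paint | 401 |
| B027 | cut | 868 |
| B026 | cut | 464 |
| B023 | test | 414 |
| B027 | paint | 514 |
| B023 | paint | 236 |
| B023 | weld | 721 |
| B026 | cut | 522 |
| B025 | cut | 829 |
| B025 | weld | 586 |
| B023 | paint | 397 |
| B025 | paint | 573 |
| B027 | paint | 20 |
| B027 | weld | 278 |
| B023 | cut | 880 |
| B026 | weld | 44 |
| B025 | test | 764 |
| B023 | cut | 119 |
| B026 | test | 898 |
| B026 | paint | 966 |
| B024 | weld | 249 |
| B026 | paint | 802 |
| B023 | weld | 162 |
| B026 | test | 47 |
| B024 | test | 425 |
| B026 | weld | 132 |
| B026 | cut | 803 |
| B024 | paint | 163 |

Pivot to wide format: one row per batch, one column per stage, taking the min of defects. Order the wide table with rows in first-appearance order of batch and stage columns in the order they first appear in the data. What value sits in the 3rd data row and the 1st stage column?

444

With rows in first-appearance order of batch, row 3 is batch=B026. stage columns in first-appearance order: paint, weld, test, cut; column 1 is paint.
Long rows with batch=B026, stage=paint: min(444, 966, 802) = 444.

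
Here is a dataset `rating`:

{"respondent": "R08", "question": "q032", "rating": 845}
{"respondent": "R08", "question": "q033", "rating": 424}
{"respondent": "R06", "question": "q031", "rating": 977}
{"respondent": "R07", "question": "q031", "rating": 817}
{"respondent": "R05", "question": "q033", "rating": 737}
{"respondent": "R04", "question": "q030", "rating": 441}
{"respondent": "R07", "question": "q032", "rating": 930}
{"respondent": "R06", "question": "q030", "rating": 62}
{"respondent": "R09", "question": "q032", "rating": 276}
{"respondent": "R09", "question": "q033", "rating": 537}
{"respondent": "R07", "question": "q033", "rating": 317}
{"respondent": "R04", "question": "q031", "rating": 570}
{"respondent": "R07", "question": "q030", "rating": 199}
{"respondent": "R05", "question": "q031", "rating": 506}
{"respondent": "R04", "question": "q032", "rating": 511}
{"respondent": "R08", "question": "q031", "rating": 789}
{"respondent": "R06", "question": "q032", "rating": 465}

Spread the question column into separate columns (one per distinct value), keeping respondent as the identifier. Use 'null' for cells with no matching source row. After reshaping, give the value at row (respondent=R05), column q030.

No long-format row has respondent=R05 and question=q030, so the cell is null.

null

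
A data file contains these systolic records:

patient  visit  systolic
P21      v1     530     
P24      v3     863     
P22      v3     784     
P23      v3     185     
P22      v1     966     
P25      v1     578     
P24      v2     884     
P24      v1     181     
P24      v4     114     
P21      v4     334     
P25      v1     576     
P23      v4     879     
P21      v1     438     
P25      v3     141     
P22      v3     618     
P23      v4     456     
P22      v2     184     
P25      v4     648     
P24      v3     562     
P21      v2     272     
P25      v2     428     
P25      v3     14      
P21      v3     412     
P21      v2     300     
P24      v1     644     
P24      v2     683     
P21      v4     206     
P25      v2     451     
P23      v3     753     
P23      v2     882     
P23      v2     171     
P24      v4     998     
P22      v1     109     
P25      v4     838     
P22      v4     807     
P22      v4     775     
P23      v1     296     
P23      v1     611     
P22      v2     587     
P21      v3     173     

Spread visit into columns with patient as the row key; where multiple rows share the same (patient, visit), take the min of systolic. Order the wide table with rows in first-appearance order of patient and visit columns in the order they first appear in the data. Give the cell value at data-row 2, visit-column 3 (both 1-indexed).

With rows in first-appearance order of patient, row 2 is patient=P24. visit columns in first-appearance order: v1, v3, v2, v4; column 3 is v2.
Long rows with patient=P24, visit=v2: min(884, 683) = 683.

683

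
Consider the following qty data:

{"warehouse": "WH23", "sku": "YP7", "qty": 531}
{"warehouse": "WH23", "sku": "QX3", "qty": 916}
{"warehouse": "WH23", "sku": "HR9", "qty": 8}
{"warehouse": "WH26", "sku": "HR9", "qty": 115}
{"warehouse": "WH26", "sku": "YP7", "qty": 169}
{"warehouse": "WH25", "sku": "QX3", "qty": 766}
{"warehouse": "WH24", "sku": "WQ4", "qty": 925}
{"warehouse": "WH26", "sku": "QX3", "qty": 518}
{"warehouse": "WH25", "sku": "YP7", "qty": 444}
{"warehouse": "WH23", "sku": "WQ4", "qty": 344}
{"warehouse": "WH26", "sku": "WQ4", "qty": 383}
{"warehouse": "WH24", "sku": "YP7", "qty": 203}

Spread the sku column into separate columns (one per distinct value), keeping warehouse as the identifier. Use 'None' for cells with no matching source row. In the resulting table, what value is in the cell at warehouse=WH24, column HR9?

No long-format row has warehouse=WH24 and sku=HR9, so the cell is None.

None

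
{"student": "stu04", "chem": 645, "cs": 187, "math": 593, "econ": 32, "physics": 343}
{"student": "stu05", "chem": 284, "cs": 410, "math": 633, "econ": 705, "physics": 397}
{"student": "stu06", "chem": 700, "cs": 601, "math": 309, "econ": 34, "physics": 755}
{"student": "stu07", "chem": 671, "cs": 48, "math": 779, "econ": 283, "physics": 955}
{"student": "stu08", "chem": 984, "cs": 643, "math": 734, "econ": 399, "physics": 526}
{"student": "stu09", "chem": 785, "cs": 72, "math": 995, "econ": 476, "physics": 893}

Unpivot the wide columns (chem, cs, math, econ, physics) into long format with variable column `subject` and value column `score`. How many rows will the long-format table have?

30

6 student values × 5 melted columns = 30 rows.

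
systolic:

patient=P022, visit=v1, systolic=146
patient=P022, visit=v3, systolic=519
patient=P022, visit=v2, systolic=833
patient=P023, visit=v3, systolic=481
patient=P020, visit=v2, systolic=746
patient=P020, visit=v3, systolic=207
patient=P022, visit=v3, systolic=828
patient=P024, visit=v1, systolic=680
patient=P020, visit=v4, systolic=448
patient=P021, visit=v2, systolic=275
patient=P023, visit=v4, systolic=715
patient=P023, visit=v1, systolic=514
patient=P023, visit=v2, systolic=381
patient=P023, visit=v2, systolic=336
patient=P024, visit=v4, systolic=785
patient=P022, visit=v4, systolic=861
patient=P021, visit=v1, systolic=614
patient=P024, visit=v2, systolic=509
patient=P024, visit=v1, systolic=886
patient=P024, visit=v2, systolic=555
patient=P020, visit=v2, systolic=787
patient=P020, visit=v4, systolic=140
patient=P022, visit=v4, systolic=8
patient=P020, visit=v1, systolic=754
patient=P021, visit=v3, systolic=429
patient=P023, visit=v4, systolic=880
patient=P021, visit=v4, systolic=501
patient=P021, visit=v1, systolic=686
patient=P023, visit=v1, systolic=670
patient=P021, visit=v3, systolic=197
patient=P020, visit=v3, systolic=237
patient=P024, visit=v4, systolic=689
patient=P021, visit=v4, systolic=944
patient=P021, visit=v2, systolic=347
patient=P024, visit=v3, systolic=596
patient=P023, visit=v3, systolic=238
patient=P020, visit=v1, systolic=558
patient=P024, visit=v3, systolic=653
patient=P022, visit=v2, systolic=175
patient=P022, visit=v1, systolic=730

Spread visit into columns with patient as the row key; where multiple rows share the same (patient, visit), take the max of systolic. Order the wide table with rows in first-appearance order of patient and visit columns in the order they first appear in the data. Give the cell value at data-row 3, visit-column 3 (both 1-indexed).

787

With rows in first-appearance order of patient, row 3 is patient=P020. visit columns in first-appearance order: v1, v3, v2, v4; column 3 is v2.
Long rows with patient=P020, visit=v2: max(746, 787) = 787.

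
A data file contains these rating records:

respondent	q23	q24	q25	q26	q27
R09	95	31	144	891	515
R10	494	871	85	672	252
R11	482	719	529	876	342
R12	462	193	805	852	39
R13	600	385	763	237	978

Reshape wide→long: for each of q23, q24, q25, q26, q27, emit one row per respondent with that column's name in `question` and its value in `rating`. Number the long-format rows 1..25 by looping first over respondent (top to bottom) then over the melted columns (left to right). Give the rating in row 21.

600

25 rows total (5 × 5). Row 21: index ⌊(21-1)/5⌋ = 4 into respondent → R13; (21-1) mod 5 = 0 into the melted columns → q23.
So row 21 is (R13, q23, 600); rating = 600.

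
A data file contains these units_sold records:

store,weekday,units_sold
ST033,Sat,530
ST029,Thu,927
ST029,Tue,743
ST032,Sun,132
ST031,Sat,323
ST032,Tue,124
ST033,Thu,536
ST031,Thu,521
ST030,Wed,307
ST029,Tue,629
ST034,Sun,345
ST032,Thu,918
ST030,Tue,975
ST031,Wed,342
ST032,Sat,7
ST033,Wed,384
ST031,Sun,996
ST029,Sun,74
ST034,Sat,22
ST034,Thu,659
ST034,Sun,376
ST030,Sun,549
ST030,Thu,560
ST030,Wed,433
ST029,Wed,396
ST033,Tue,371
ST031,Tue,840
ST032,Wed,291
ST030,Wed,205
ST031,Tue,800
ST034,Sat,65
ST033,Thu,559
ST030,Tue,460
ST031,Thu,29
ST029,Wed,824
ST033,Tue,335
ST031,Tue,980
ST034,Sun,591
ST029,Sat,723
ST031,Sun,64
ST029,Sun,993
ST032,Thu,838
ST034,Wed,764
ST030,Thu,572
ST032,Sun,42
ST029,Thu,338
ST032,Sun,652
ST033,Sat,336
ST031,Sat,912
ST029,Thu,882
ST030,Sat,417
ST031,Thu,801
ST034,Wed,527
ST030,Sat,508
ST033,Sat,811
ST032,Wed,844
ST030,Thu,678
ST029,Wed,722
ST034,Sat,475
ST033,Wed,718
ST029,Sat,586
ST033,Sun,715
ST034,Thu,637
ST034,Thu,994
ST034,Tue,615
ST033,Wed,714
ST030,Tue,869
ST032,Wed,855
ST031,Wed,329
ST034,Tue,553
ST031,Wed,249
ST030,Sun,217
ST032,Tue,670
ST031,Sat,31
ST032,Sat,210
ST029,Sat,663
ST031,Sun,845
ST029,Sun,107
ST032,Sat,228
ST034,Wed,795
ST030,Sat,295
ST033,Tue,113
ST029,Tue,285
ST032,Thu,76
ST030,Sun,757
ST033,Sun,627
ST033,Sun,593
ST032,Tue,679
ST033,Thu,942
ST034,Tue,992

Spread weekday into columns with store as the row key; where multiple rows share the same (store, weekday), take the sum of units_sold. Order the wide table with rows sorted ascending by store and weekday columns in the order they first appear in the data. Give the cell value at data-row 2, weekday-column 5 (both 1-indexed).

945

With rows sorted ascending by store, row 2 is store=ST030. weekday columns in first-appearance order: Sat, Thu, Tue, Sun, Wed; column 5 is Wed.
Long rows with store=ST030, weekday=Wed: 307 + 433 + 205 = 945.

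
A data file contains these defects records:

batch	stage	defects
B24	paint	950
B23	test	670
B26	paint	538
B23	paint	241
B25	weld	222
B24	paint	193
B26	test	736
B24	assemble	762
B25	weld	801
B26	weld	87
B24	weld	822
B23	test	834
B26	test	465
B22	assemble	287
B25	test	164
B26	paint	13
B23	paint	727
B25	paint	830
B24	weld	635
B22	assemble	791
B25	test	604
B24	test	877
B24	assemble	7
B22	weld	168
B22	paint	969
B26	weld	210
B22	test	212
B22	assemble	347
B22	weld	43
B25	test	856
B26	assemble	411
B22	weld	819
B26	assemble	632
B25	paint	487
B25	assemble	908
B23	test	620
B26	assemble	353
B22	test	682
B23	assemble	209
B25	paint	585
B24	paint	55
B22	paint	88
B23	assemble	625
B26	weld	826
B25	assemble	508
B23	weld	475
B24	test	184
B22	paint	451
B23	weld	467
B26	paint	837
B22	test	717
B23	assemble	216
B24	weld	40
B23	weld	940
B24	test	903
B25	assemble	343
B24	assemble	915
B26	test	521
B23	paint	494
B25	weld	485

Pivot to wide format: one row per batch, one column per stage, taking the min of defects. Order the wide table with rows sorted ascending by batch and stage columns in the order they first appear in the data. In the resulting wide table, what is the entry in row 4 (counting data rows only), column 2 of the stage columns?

164

With rows sorted ascending by batch, row 4 is batch=B25. stage columns in first-appearance order: paint, test, weld, assemble; column 2 is test.
Long rows with batch=B25, stage=test: min(164, 604, 856) = 164.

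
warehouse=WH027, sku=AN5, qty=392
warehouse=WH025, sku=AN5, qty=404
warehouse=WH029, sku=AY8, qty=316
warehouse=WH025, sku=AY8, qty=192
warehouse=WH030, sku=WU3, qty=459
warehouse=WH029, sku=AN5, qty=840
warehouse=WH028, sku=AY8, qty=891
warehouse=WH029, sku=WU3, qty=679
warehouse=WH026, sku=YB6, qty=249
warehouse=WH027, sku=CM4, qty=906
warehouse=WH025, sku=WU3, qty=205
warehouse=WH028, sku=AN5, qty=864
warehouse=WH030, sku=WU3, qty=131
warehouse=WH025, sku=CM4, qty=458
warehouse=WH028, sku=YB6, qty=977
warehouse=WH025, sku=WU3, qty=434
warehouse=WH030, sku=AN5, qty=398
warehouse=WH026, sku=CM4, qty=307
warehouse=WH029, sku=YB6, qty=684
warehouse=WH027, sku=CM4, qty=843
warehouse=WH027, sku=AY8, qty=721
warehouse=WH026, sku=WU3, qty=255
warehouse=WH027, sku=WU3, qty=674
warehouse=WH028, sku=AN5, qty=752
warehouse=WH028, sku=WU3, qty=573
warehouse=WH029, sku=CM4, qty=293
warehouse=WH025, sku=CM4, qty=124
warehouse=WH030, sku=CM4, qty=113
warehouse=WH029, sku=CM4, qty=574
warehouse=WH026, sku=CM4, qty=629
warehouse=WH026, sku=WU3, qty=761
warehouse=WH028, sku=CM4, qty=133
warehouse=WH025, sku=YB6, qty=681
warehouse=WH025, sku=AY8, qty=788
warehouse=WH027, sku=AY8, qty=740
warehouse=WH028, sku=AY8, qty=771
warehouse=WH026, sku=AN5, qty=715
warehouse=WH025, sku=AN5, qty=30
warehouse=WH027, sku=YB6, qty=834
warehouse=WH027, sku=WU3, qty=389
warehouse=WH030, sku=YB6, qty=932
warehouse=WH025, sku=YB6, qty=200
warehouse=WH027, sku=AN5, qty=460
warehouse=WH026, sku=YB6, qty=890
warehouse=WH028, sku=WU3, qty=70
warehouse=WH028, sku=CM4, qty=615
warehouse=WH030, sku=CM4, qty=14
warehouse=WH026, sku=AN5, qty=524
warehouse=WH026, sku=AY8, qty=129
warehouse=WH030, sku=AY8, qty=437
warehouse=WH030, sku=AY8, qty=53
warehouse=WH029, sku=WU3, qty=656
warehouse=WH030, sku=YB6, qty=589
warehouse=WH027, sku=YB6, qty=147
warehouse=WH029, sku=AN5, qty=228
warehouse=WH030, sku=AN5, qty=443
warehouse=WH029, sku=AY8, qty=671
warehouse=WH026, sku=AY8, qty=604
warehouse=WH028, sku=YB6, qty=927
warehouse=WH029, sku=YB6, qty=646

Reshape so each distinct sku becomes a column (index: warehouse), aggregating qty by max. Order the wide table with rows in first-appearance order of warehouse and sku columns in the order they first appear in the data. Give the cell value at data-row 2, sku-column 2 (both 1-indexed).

788

With rows in first-appearance order of warehouse, row 2 is warehouse=WH025. sku columns in first-appearance order: AN5, AY8, WU3, YB6, CM4; column 2 is AY8.
Long rows with warehouse=WH025, sku=AY8: max(192, 788) = 788.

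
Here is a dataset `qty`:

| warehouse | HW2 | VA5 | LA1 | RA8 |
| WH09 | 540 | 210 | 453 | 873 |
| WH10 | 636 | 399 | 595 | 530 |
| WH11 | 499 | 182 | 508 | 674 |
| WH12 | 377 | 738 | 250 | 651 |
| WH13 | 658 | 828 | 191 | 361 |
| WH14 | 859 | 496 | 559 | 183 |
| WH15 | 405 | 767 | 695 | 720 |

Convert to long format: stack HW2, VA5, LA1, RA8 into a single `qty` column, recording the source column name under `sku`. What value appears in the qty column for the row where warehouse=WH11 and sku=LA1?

Unpivoting turns each (warehouse, wide-column) pair into one long row.
The wide cell at row WH11, column LA1 holds 508, so the long row (WH11, LA1) has qty=508.

508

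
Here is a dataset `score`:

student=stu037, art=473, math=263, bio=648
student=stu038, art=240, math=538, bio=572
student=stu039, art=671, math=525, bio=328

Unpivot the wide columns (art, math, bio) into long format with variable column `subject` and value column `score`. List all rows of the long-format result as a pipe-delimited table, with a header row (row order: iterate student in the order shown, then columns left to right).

| student | subject | score |
| stu037 | art | 473 |
| stu037 | math | 263 |
| stu037 | bio | 648 |
| stu038 | art | 240 |
| stu038 | math | 538 |
| stu038 | bio | 572 |
| stu039 | art | 671 |
| stu039 | math | 525 |
| stu039 | bio | 328 |

Each (student, column) pair becomes one row: 3 × 3 = 9 rows.
For example, (stu037, art) → score=473.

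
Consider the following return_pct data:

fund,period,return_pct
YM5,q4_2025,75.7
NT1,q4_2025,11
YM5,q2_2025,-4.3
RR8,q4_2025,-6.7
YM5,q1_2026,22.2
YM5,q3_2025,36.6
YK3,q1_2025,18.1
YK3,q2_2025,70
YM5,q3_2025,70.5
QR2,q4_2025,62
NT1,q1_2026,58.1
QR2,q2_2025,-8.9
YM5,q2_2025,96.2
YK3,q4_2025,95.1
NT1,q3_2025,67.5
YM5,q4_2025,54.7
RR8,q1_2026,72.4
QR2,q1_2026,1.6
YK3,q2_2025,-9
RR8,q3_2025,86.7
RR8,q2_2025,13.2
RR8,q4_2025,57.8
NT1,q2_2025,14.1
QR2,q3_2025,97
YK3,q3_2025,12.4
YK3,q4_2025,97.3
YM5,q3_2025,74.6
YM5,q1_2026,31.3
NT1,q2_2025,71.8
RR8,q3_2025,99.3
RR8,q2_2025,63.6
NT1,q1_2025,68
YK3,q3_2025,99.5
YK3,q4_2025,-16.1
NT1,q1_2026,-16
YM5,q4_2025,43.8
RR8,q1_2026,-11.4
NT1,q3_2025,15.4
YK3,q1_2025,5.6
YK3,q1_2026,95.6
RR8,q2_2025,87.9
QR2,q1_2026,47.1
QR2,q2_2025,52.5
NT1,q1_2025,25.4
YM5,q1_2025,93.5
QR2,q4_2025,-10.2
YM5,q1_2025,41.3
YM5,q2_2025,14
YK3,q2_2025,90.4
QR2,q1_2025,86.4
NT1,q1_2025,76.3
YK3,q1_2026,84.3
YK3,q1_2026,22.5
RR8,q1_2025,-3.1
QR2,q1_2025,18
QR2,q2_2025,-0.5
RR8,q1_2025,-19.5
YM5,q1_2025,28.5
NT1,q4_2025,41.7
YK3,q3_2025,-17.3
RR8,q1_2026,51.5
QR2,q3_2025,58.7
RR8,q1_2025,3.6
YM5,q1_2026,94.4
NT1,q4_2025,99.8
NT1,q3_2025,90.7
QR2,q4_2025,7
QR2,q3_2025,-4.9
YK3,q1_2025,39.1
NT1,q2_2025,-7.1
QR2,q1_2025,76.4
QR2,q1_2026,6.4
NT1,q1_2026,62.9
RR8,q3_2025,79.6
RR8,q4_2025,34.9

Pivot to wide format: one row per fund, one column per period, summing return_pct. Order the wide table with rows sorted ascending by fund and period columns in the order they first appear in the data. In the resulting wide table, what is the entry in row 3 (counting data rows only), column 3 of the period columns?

With rows sorted ascending by fund, row 3 is fund=RR8. period columns in first-appearance order: q4_2025, q2_2025, q1_2026, q3_2025, q1_2025; column 3 is q1_2026.
Long rows with fund=RR8, period=q1_2026: 72.4 + -11.4 + 51.5 = 112.5.

112.5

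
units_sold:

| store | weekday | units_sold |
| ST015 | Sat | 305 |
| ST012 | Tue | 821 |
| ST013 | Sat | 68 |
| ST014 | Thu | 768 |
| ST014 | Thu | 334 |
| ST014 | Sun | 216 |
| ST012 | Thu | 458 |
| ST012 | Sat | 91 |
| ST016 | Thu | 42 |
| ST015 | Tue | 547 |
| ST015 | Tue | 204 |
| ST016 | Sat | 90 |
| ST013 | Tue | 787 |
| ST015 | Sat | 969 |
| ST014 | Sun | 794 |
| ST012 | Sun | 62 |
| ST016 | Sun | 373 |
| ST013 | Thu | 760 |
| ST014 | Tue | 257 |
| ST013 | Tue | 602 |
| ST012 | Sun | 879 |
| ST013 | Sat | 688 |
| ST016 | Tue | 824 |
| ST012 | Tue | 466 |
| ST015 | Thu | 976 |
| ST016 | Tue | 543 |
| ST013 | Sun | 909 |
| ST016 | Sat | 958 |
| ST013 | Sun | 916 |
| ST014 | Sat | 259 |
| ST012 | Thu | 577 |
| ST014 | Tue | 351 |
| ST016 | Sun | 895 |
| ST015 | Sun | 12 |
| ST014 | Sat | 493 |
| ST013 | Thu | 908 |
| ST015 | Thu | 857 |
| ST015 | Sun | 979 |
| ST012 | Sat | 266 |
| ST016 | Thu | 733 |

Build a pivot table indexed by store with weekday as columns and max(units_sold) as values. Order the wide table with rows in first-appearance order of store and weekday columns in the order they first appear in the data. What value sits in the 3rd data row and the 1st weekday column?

With rows in first-appearance order of store, row 3 is store=ST013. weekday columns in first-appearance order: Sat, Tue, Thu, Sun; column 1 is Sat.
Long rows with store=ST013, weekday=Sat: max(68, 688) = 688.

688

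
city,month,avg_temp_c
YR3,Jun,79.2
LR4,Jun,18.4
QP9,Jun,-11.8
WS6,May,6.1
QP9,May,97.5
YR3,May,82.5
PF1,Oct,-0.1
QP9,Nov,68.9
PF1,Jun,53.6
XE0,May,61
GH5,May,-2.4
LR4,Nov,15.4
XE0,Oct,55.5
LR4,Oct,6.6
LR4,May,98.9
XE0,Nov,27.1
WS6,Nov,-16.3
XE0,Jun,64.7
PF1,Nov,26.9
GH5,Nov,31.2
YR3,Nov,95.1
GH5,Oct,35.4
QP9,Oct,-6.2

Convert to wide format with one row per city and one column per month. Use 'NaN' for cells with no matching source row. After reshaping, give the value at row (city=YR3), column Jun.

The long row with city=YR3, month=Jun has avg_temp_c=79.2.

79.2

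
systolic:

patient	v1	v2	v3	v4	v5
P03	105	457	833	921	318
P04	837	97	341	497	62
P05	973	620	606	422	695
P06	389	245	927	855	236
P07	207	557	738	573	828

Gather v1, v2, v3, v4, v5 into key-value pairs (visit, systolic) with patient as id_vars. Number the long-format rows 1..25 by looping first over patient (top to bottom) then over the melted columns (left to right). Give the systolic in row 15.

25 rows total (5 × 5). Row 15: index ⌊(15-1)/5⌋ = 2 into patient → P05; (15-1) mod 5 = 4 into the melted columns → v5.
So row 15 is (P05, v5, 695); systolic = 695.

695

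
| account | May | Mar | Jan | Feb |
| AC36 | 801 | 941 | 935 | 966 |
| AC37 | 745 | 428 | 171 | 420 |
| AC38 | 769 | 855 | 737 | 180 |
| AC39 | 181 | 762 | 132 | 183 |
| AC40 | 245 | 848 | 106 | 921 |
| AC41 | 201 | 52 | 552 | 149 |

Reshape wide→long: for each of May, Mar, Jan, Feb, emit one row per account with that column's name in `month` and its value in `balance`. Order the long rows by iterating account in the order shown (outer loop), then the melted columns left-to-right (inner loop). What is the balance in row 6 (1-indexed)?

428

24 rows total (6 × 4). Row 6: index ⌊(6-1)/4⌋ = 1 into account → AC37; (6-1) mod 4 = 1 into the melted columns → Mar.
So row 6 is (AC37, Mar, 428); balance = 428.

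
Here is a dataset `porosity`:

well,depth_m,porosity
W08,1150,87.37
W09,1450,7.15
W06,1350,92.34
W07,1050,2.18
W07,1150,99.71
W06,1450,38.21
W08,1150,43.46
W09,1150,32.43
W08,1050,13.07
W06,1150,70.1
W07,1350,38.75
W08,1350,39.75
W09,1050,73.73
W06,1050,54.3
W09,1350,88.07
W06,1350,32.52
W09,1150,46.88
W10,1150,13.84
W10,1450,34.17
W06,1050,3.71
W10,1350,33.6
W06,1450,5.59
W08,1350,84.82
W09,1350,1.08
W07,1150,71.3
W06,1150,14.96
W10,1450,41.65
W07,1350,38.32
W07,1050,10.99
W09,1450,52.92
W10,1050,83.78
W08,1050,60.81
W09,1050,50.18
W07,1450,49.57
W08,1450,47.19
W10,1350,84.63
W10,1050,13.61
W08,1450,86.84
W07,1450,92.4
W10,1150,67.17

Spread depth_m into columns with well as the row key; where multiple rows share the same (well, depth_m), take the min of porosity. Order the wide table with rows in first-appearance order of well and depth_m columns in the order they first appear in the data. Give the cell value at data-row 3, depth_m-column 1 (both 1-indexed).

With rows in first-appearance order of well, row 3 is well=W06. depth_m columns in first-appearance order: 1150, 1450, 1350, 1050; column 1 is 1150.
Long rows with well=W06, depth_m=1150: min(70.1, 14.96) = 14.96.

14.96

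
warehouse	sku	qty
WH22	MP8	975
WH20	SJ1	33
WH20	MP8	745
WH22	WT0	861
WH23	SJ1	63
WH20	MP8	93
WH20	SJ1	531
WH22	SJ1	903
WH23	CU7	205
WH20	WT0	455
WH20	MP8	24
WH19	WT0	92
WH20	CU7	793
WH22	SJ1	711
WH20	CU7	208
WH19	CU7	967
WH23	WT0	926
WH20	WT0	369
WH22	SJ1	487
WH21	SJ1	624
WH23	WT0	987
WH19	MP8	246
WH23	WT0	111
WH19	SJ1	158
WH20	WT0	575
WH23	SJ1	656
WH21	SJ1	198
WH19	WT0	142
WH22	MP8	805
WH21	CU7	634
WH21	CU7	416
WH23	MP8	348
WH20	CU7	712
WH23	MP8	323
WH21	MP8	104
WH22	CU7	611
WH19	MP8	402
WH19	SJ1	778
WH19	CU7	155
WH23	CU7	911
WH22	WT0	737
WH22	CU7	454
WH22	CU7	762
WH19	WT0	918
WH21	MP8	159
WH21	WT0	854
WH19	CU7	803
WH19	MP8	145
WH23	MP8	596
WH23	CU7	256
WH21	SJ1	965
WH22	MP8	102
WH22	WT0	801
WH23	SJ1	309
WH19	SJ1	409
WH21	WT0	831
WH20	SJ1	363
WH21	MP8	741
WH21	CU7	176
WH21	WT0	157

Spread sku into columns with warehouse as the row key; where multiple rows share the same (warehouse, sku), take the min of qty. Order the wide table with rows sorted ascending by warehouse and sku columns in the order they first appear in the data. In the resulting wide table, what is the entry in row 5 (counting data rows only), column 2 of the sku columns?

63

With rows sorted ascending by warehouse, row 5 is warehouse=WH23. sku columns in first-appearance order: MP8, SJ1, WT0, CU7; column 2 is SJ1.
Long rows with warehouse=WH23, sku=SJ1: min(63, 656, 309) = 63.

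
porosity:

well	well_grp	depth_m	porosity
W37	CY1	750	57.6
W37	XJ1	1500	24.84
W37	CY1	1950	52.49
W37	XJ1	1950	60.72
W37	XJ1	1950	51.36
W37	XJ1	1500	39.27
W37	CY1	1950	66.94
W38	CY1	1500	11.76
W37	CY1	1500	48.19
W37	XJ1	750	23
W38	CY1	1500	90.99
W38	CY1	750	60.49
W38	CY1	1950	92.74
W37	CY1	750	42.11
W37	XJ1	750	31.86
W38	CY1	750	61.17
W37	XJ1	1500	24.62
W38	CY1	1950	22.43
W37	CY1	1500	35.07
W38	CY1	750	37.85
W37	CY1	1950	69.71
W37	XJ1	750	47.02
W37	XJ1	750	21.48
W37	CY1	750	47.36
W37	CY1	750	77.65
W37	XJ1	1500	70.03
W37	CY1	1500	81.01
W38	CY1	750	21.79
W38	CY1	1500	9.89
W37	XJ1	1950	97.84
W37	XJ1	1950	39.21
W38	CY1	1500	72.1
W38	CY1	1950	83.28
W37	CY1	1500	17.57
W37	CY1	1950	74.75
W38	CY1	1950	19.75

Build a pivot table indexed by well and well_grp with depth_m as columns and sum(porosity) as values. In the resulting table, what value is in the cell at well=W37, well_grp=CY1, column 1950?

Rows with well=W37, well_grp=CY1 and depth_m=1950: porosity values are 52.49, 66.94, 69.71, 74.75.
52.49 + 66.94 + 69.71 + 74.75 = 263.89.

263.89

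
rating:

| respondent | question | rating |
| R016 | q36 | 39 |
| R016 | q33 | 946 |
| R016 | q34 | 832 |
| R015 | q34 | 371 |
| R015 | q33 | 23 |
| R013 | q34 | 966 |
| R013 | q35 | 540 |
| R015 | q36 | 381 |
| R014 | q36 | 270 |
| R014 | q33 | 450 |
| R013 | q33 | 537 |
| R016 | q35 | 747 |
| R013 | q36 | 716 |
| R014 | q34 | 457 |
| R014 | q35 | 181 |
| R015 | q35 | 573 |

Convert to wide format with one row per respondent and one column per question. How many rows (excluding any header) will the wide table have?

4

4 distinct respondent values → 4 rows.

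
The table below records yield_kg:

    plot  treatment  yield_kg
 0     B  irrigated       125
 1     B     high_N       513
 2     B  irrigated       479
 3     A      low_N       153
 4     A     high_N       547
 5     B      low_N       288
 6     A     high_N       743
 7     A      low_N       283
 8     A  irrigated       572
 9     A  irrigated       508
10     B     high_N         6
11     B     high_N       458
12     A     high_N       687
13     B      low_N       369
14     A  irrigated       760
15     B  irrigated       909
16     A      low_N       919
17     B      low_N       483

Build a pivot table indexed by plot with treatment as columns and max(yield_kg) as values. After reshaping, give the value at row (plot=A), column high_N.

743

Rows with plot=A and treatment=high_N: yield_kg values are 547, 743, 687.
max(547, 743, 687) = 743.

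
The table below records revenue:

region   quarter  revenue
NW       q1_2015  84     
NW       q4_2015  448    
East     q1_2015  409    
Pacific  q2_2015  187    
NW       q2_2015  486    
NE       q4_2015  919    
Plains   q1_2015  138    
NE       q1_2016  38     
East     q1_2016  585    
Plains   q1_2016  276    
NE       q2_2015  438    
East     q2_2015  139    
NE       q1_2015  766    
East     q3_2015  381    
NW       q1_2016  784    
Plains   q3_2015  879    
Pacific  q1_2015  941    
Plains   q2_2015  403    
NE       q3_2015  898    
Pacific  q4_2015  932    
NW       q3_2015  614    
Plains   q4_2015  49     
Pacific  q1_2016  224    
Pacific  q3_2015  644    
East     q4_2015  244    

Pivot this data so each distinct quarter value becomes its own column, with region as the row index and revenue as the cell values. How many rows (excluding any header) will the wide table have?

5

5 distinct region values → 5 rows.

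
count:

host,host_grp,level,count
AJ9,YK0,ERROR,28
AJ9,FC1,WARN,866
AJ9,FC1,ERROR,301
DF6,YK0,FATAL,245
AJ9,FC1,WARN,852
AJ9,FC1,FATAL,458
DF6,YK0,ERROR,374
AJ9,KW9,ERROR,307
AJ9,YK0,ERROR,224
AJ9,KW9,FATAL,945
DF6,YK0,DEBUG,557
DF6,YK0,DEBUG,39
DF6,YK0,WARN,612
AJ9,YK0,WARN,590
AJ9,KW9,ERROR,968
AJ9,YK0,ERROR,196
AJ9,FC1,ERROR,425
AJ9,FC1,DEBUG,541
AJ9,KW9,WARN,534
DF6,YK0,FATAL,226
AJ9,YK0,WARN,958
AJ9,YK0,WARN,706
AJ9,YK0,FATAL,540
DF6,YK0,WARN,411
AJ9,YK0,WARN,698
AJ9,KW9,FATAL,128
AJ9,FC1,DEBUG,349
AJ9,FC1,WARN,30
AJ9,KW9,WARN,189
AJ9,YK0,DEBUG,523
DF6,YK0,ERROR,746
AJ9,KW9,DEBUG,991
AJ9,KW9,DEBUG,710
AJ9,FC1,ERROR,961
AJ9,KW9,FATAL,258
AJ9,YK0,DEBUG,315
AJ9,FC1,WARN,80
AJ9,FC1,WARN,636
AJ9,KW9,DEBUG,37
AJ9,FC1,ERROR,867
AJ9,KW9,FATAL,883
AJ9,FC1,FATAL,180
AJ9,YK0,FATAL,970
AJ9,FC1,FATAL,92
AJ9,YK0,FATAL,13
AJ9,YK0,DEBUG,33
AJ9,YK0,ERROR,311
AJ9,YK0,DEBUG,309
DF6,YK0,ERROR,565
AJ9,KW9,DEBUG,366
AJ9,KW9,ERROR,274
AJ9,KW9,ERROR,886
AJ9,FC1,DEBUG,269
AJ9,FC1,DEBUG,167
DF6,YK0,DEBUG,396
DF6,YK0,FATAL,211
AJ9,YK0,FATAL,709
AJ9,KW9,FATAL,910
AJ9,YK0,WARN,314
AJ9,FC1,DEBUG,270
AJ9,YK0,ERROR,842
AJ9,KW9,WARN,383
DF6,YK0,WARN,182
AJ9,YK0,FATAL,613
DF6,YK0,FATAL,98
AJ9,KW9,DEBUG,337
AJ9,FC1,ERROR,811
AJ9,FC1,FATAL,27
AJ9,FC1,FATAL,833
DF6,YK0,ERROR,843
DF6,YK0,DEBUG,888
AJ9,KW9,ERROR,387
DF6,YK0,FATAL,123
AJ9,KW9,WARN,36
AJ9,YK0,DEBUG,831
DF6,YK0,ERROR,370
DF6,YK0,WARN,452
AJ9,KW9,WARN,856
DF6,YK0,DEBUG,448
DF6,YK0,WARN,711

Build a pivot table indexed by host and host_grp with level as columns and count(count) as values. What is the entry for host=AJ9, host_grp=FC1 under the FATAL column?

5

Rows with host=AJ9, host_grp=FC1 and level=FATAL: count values are 458, 180, 92, 27, 833.
5 rows match — count = 5.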